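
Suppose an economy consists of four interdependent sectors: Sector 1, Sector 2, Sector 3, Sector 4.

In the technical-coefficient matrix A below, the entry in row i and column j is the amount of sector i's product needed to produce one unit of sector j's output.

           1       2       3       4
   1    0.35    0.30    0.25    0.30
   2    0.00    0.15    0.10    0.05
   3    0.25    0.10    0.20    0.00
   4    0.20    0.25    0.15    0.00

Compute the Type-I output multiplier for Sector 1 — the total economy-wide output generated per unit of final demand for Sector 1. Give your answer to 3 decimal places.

m_1 = 3.431

I − A =
  [   0.65    -0.30    -0.25    -0.30]
  [   0.00     0.85    -0.10    -0.05]
  [  -0.25    -0.10     0.80     0.00]
  [  -0.20    -0.25    -0.15     1.00]
Compute the cofactors C_ij = (−1)^(i+j)·(3×3 minor ij) of I−A; the adjugate is their transpose:
adj(I−A) = Cᵀ =
  [ 0.659250   0.329500   0.287375   0.214250]
  [ 0.034875   0.398250   0.066375   0.030375]
  [ 0.210375   0.152750   0.490375   0.070750]
  [ 0.172125   0.188375   0.147625   0.374875]
det(I−A) = Σ_j (I−A)_1j·C_1j = (0.65)(0.659250) + (-0.30)(0.034875) + (-0.25)(0.210375) + (-0.30)(0.172125) = 0.31381875
(I − A)⁻¹ = adj(I−A) / det(I−A) ≈
  [   2.1007     1.0500     0.9157     0.6827]
  [   0.1111     1.2690     0.2115     0.0968]
  [   0.6704     0.4867     1.5626     0.2254]
  [   0.5485     0.6003     0.4704     1.1946]
The output multiplier for sector j is the column-j sum of the Leontief inverse (I − A)⁻¹ = adj(I−A) / det(I−A).
Column 1 of adj(I−A): (0.659250, 0.034875, 0.210375, 0.172125); det(I−A) = 0.31381875.
m_1 = (0.659250 + 0.034875 + 0.210375 + 0.172125) / 0.31381875 = 1.076625 / 0.31381875 ≈ 3.431.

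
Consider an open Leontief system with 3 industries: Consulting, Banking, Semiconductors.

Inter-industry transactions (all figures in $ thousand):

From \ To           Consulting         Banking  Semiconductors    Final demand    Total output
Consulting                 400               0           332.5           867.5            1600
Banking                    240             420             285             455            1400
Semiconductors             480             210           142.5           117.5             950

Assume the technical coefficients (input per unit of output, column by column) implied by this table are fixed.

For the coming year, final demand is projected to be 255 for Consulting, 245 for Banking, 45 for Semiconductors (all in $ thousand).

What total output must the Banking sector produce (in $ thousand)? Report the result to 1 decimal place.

x_2 = 599.2

Technical coefficients a_ij = z_ij / X_j:
  a_11 = 400/1600 = 0.25, a_21 = 240/1600 = 0.15, a_31 = 480/1600 = 0.30
  a_12 = 0/1400 = 0.00, a_22 = 420/1400 = 0.30, a_32 = 210/1400 = 0.15
  a_13 = 332.5/950 = 0.35, a_23 = 285/950 = 0.30, a_33 = 142.5/950 = 0.15
I − A =
  [   0.75     0.00    -0.35]
  [  -0.15     0.70    -0.30]
  [  -0.30    -0.15     0.85]
Cofactors of I−A, C_ij = (−1)^(i+j)·(minor ij) (rows/columns in the sector order above):
  C_11 = (0.70)(0.85) − (-0.30)(-0.15) = 0.5500
  C_12 = −[(-0.15)(0.85) − (-0.30)(-0.30)] = 0.2175
  C_13 = (-0.15)(-0.15) − (0.70)(-0.30) = 0.2325
  C_21 = −[(0.00)(0.85) − (-0.35)(-0.15)] = 0.0525
  C_22 = (0.75)(0.85) − (-0.35)(-0.30) = 0.5325
  C_23 = −[(0.75)(-0.15) − (0.00)(-0.30)] = 0.1125
  C_31 = (0.00)(-0.30) − (-0.35)(0.70) = 0.2450
  C_32 = −[(0.75)(-0.30) − (-0.35)(-0.15)] = 0.2775
  C_33 = (0.75)(0.70) − (0.00)(-0.15) = 0.5250
det(I−A) = Σ_j (I−A)_1j·C_1j = (0.75)(0.5500) + (0.00)(0.2175) + (-0.35)(0.2325) = 0.331125
adj(I−A) = Cᵀ =
  [ 0.5500   0.0525   0.2450]
  [ 0.2175   0.5325   0.2775]
  [ 0.2325   0.1125   0.5250]
(I − A)⁻¹ = adj(I−A) / det(I−A) ≈
  [   1.6610     0.1586     0.7399]
  [   0.6569     1.6082     0.8381]
  [   0.7022     0.3398     1.5855]
x = (I − A)⁻¹ d = adj(I−A)·d / det(I−A), with det(I−A) = 0.331125:
  x_1 = (0.5500·255 + 0.0525·245 + 0.2450·45) / 0.331125 = 164.1375 / 0.331125 ≈ 495.7
  x_2 = (0.2175·255 + 0.5325·245 + 0.2775·45) / 0.331125 = 198.4125 / 0.331125 ≈ 599.2
  x_3 = (0.2325·255 + 0.1125·245 + 0.5250·45) / 0.331125 = 110.475 / 0.331125 ≈ 333.6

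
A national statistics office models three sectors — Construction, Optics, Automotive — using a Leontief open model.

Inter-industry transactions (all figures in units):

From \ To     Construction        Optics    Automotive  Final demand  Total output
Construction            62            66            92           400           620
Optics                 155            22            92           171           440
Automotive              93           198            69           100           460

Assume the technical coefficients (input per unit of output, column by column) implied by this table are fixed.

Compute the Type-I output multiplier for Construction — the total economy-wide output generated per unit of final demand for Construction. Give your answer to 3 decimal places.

m_C = 2.176

Technical coefficients a_ij = z_ij / X_j:
  a_CC = 62/620 = 0.10, a_OC = 155/620 = 0.25, a_AC = 93/620 = 0.15
  a_CO = 66/440 = 0.15, a_OO = 22/440 = 0.05, a_AO = 198/440 = 0.45
  a_CA = 92/460 = 0.20, a_OA = 92/460 = 0.20, a_AA = 69/460 = 0.15
I − A =
  [   0.90    -0.15    -0.20]
  [  -0.25     0.95    -0.20]
  [  -0.15    -0.45     0.85]
Cofactors of I−A, C_ij = (−1)^(i+j)·(minor ij) (rows/columns in the sector order above):
  C_11 = (0.95)(0.85) − (-0.20)(-0.45) = 0.7175
  C_12 = −[(-0.25)(0.85) − (-0.20)(-0.15)] = 0.2425
  C_13 = (-0.25)(-0.45) − (0.95)(-0.15) = 0.2550
  C_21 = −[(-0.15)(0.85) − (-0.20)(-0.45)] = 0.2175
  C_22 = (0.90)(0.85) − (-0.20)(-0.15) = 0.7350
  C_23 = −[(0.90)(-0.45) − (-0.15)(-0.15)] = 0.4275
  C_31 = (-0.15)(-0.20) − (-0.20)(0.95) = 0.2200
  C_32 = −[(0.90)(-0.20) − (-0.20)(-0.25)] = 0.2300
  C_33 = (0.90)(0.95) − (-0.15)(-0.25) = 0.8175
det(I−A) = Σ_j (I−A)_1j·C_1j = (0.90)(0.7175) + (-0.15)(0.2425) + (-0.20)(0.2550) = 0.558375
adj(I−A) = Cᵀ =
  [ 0.7175   0.2175   0.2200]
  [ 0.2425   0.7350   0.2300]
  [ 0.2550   0.4275   0.8175]
(I − A)⁻¹ = adj(I−A) / det(I−A) ≈
  [   1.2850     0.3895     0.3940]
  [   0.4343     1.3163     0.4119]
  [   0.4567     0.7656     1.4641]
The output multiplier for sector j is the column-j sum of the Leontief inverse (I − A)⁻¹ = adj(I−A) / det(I−A).
Column C of adj(I−A): (0.7175, 0.2425, 0.2550); det(I−A) = 0.558375.
m_C = (0.7175 + 0.2425 + 0.2550) / 0.558375 = 1.215 / 0.558375 ≈ 2.176.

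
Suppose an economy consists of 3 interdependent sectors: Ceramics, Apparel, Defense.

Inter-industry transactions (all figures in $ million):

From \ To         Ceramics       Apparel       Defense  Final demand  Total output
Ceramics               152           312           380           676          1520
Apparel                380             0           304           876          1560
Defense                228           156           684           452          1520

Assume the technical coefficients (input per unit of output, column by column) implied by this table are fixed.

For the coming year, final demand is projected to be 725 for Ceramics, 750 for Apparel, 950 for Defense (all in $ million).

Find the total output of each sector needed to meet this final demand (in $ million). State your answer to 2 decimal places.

x_1 = 1903.69, x_2 = 1738.43, x_3 = 2562.54

Technical coefficients a_ij = z_ij / X_j:
  a_11 = 152/1520 = 0.10, a_21 = 380/1520 = 0.25, a_31 = 228/1520 = 0.15
  a_12 = 312/1560 = 0.20, a_22 = 0/1560 = 0.00, a_32 = 156/1560 = 0.10
  a_13 = 380/1520 = 0.25, a_23 = 304/1520 = 0.20, a_33 = 684/1520 = 0.45
I − A =
  [   0.90    -0.20    -0.25]
  [  -0.25     1.00    -0.20]
  [  -0.15    -0.10     0.55]
Cofactors of I−A, C_ij = (−1)^(i+j)·(minor ij) (rows/columns in the sector order above):
  C_11 = (1.00)(0.55) − (-0.20)(-0.10) = 0.5300
  C_12 = −[(-0.25)(0.55) − (-0.20)(-0.15)] = 0.1675
  C_13 = (-0.25)(-0.10) − (1.00)(-0.15) = 0.1750
  C_21 = −[(-0.20)(0.55) − (-0.25)(-0.10)] = 0.1350
  C_22 = (0.90)(0.55) − (-0.25)(-0.15) = 0.4575
  C_23 = −[(0.90)(-0.10) − (-0.20)(-0.15)] = 0.1200
  C_31 = (-0.20)(-0.20) − (-0.25)(1.00) = 0.2900
  C_32 = −[(0.90)(-0.20) − (-0.25)(-0.25)] = 0.2425
  C_33 = (0.90)(1.00) − (-0.20)(-0.25) = 0.8500
det(I−A) = Σ_j (I−A)_1j·C_1j = (0.90)(0.5300) + (-0.20)(0.1675) + (-0.25)(0.1750) = 0.39975
adj(I−A) = Cᵀ =
  [ 0.5300   0.1350   0.2900]
  [ 0.1675   0.4575   0.2425]
  [ 0.1750   0.1200   0.8500]
(I − A)⁻¹ = adj(I−A) / det(I−A) ≈
  [   1.3258     0.3377     0.7255]
  [   0.4190     1.1445     0.6066]
  [   0.4378     0.3002     2.1263]
x = (I − A)⁻¹ d = adj(I−A)·d / det(I−A), with det(I−A) = 0.39975:
  x_1 = (0.5300·725 + 0.1350·750 + 0.2900·950) / 0.39975 = 761.00 / 0.39975 ≈ 1903.69
  x_2 = (0.1675·725 + 0.4575·750 + 0.2425·950) / 0.39975 = 694.9375 / 0.39975 ≈ 1738.43
  x_3 = (0.1750·725 + 0.1200·750 + 0.8500·950) / 0.39975 = 1024.375 / 0.39975 ≈ 2562.54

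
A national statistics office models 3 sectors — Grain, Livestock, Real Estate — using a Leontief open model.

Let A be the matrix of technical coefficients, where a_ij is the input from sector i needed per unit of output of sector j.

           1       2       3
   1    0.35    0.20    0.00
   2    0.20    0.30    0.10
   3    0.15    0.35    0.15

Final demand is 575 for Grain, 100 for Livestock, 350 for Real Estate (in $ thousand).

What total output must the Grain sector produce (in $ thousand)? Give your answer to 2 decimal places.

I − A =
  [   0.65    -0.20     0.00]
  [  -0.20     0.70    -0.10]
  [  -0.15    -0.35     0.85]
Cofactors of I−A, C_ij = (−1)^(i+j)·(minor ij) (rows/columns in the sector order above):
  C_11 = (0.70)(0.85) − (-0.10)(-0.35) = 0.5600
  C_12 = −[(-0.20)(0.85) − (-0.10)(-0.15)] = 0.1850
  C_13 = (-0.20)(-0.35) − (0.70)(-0.15) = 0.1750
  C_21 = −[(-0.20)(0.85) − (0.00)(-0.35)] = 0.1700
  C_22 = (0.65)(0.85) − (0.00)(-0.15) = 0.5525
  C_23 = −[(0.65)(-0.35) − (-0.20)(-0.15)] = 0.2575
  C_31 = (-0.20)(-0.10) − (0.00)(0.70) = 0.0200
  C_32 = −[(0.65)(-0.10) − (0.00)(-0.20)] = 0.0650
  C_33 = (0.65)(0.70) − (-0.20)(-0.20) = 0.4150
det(I−A) = Σ_j (I−A)_1j·C_1j = (0.65)(0.5600) + (-0.20)(0.1850) + (0.00)(0.1750) = 0.3270
adj(I−A) = Cᵀ =
  [ 0.5600   0.1700   0.0200]
  [ 0.1850   0.5525   0.0650]
  [ 0.1750   0.2575   0.4150]
(I − A)⁻¹ = adj(I−A) / det(I−A) ≈
  [   1.7125     0.5199     0.0612]
  [   0.5657     1.6896     0.1988]
  [   0.5352     0.7875     1.2691]
x = (I − A)⁻¹ d = adj(I−A)·d / det(I−A), with det(I−A) = 0.3270:
  x_1 = (0.5600·575 + 0.1700·100 + 0.0200·350) / 0.3270 = 346.00 / 0.3270 ≈ 1058.10
  x_2 = (0.1850·575 + 0.5525·100 + 0.0650·350) / 0.3270 = 184.375 / 0.3270 ≈ 563.84
  x_3 = (0.1750·575 + 0.2575·100 + 0.4150·350) / 0.3270 = 271.625 / 0.3270 ≈ 830.66

x_1 = 1058.10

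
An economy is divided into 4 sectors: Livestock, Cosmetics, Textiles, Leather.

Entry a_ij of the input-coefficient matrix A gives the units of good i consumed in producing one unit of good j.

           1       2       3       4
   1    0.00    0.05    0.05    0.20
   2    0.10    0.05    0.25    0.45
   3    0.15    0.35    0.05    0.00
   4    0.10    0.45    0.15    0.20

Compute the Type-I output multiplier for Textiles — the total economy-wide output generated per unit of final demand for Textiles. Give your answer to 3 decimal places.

I − A =
  [   1.00    -0.05    -0.05    -0.20]
  [  -0.10     0.95    -0.25    -0.45]
  [  -0.15    -0.35     0.95     0.00]
  [  -0.10    -0.45    -0.15     0.80]
Compute the cofactors C_ij = (−1)^(i+j)·(3×3 minor ij) of I−A; the adjugate is their transpose:
adj(I−A) = Cᵀ =
  [ 0.436000   0.148000   0.092250   0.192250]
  [ 0.158875   0.730500   0.271750   0.450625]
  [ 0.127375   0.292500   0.523250   0.196375]
  [ 0.167750   0.484250   0.262500   0.799500]
det(I−A) = Σ_j (I−A)_1j·C_1j = (1.00)(0.436000) + (-0.05)(0.158875) + (-0.05)(0.127375) + (-0.20)(0.167750) = 0.3881375
(I − A)⁻¹ = adj(I−A) / det(I−A) ≈
  [   1.1233     0.3813     0.2377     0.4953]
  [   0.4093     1.8821     0.7001     1.1610]
  [   0.3282     0.7536     1.3481     0.5059]
  [   0.4322     1.2476     0.6763     2.0598]
The output multiplier for sector j is the column-j sum of the Leontief inverse (I − A)⁻¹ = adj(I−A) / det(I−A).
Column 3 of adj(I−A): (0.092250, 0.271750, 0.523250, 0.262500); det(I−A) = 0.3881375.
m_3 = (0.092250 + 0.271750 + 0.523250 + 0.262500) / 0.3881375 = 1.14975 / 0.3881375 ≈ 2.962.

m_3 = 2.962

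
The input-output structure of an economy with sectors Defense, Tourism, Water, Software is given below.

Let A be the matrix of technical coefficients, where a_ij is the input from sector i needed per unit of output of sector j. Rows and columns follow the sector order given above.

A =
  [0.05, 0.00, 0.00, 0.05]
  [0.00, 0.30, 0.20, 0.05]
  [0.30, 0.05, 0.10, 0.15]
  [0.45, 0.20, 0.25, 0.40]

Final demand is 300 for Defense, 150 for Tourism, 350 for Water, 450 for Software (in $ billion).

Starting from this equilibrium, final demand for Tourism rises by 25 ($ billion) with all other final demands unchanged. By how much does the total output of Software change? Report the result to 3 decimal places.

Δx_S = 15.422

I − A =
  [   0.95     0.00     0.00    -0.05]
  [   0.00     0.70    -0.20    -0.05]
  [  -0.30    -0.05     0.90    -0.15]
  [  -0.45    -0.20    -0.25     0.60]
Compute the cofactors C_ij = (−1)^(i+j)·(3×3 minor ij) of I−A; the adjugate is their transpose:
adj(I−A) = Cᵀ =
  [ 0.330125   0.009625   0.010750   0.031000]
  [ 0.073500   0.453375   0.121375   0.074250]
  [ 0.171375   0.058875   0.373750   0.112625]
  [ 0.343500   0.182875   0.204250   0.589000]
det(I−A) = Σ_j (I−A)_1j·C_1j = (0.95)(0.330125) + (0.00)(0.073500) + (0.00)(0.171375) + (-0.05)(0.343500) = 0.29644375
(I − A)⁻¹ = adj(I−A) / det(I−A) ≈
  [   1.1136     0.0325     0.0363     0.1046]
  [   0.2479     1.5294     0.4094     0.2505]
  [   0.5781     0.1986     1.2608     0.3799]
  [   1.1587     0.6169     0.6890     1.9869]
Δx = (I − A)⁻¹ Δd with Δd having +25 in the Tourism component and 0 elsewhere.
So Δx_S = L_ST · (+25), where L_ST = adj(I−A)_ST / det(I−A) = 0.182875 / 0.29644375.
Δx_S = 0.182875 × (+25) / 0.29644375 = 4.571875 / 0.29644375 ≈ 15.422.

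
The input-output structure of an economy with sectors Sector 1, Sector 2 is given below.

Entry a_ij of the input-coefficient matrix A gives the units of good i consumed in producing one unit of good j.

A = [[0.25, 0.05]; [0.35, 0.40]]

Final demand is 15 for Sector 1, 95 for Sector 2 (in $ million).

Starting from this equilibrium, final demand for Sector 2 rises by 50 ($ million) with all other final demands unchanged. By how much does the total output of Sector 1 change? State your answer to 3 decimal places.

I − A =
  [   0.75    -0.05]
  [  -0.35     0.60]
det(I−A) = (0.75)(0.60) − (-0.05)(-0.35) = 0.4325
adj(I−A) = [[0.60, 0.05], [0.35, 0.75]]
(I − A)⁻¹ = adj(I−A) / det(I−A) ≈
  [   1.3873     0.1156]
  [   0.8092     1.7341]
Δx = (I − A)⁻¹ Δd with Δd having +50 in the Sector 2 component and 0 elsewhere.
So Δx_1 = L_12 · (+50), where L_12 = adj(I−A)_12 / det(I−A) = 0.05 / 0.4325.
Δx_1 = 0.05 × (+50) / 0.4325 = 2.50 / 0.4325 ≈ 5.780.

Δx_1 = 5.780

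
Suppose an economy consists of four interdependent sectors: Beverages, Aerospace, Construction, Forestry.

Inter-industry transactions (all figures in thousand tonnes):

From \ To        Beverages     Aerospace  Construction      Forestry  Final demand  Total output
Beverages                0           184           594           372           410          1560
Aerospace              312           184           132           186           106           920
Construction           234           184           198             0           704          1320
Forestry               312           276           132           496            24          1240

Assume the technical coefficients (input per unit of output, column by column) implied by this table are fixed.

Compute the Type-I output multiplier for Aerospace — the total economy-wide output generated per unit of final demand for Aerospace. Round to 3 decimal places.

Technical coefficients a_ij = z_ij / X_j:
  a_BB = 0/1560 = 0.00, a_AB = 312/1560 = 0.20, a_CB = 234/1560 = 0.15, a_FB = 312/1560 = 0.20
  a_BA = 184/920 = 0.20, a_AA = 184/920 = 0.20, a_CA = 184/920 = 0.20, a_FA = 276/920 = 0.30
  a_BC = 594/1320 = 0.45, a_AC = 132/1320 = 0.10, a_CC = 198/1320 = 0.15, a_FC = 132/1320 = 0.10
  a_BF = 372/1240 = 0.30, a_AF = 186/1240 = 0.15, a_CF = 0/1240 = 0.00, a_FF = 496/1240 = 0.40
I − A =
  [   1.00    -0.20    -0.45    -0.30]
  [  -0.20     0.80    -0.10    -0.15]
  [  -0.15    -0.20     0.85     0.00]
  [  -0.20    -0.30    -0.10     0.60]
Compute the cofactors C_ij = (−1)^(i+j)·(3×3 minor ij) of I−A; the adjugate is their transpose:
adj(I−A) = Cᵀ =
  [ 0.354750   0.238500   0.243750   0.237000]
  [ 0.138750   0.414000   0.142500   0.172875]
  [ 0.095250   0.139500   0.339000   0.082500]
  [ 0.203500   0.309750   0.209000   0.551000]
det(I−A) = Σ_j (I−A)_1j·C_1j = (1.00)(0.354750) + (-0.20)(0.138750) + (-0.45)(0.095250) + (-0.30)(0.203500) = 0.2230875
(I − A)⁻¹ = adj(I−A) / det(I−A) ≈
  [   1.5902     1.0691     1.0926     1.0624]
  [   0.6220     1.8558     0.6388     0.7749]
  [   0.4270     0.6253     1.5196     0.3698]
  [   0.9122     1.3885     0.9369     2.4699]
The output multiplier for sector j is the column-j sum of the Leontief inverse (I − A)⁻¹ = adj(I−A) / det(I−A).
Column A of adj(I−A): (0.238500, 0.414000, 0.139500, 0.309750); det(I−A) = 0.2230875.
m_A = (0.238500 + 0.414000 + 0.139500 + 0.309750) / 0.2230875 = 1.10175 / 0.2230875 ≈ 4.939.

m_A = 4.939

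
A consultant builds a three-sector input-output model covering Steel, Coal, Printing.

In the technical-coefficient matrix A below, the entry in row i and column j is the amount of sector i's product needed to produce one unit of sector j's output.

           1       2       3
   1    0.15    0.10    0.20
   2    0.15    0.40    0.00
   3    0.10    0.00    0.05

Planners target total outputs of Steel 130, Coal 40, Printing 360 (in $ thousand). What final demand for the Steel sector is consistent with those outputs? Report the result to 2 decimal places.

d_1 = 34.50

I − A =
  [   0.85    -0.10    -0.20]
  [  -0.15     0.60     0.00]
  [  -0.10     0.00     0.95]
d = (I − A) x:
  d_1 = (+0.85)·130 + (-0.10)·40 + (-0.20)·360 = 34.50
  d_2 = (-0.15)·130 + (+0.60)·40 + (+0.00)·360 = 4.50
  d_3 = (-0.10)·130 + (+0.00)·40 + (+0.95)·360 = 329.00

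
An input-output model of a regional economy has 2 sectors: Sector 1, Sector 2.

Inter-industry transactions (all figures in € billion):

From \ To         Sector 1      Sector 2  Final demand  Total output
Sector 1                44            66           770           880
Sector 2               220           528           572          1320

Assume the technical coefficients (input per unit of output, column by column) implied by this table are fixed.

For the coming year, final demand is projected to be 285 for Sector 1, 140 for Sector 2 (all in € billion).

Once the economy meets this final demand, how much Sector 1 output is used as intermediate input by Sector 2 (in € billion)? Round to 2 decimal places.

z_12 = 18.32

Technical coefficients a_ij = z_ij / X_j:
  a_11 = 44/880 = 0.05, a_21 = 220/880 = 0.25
  a_12 = 66/1320 = 0.05, a_22 = 528/1320 = 0.40
I − A =
  [   0.95    -0.05]
  [  -0.25     0.60]
det(I−A) = (0.95)(0.60) − (-0.05)(-0.25) = 0.5575
adj(I−A) = [[0.60, 0.05], [0.25, 0.95]]
(I − A)⁻¹ = adj(I−A) / det(I−A) ≈
  [   1.0762     0.0897]
  [   0.4484     1.7040]
First solve x = (I − A)⁻¹ d = adj(I−A)·d / det(I−A); in particular x_2 = (0.25·285 + 0.95·140) / 0.5575 = 204.25 / 0.5575 ≈ 366.3677.
Intermediate flow from 1 to 2: z_12 = a_12 · x_2 = 0.05 × 204.25 / 0.5575 = 10.2125 / 0.5575 ≈ 18.32.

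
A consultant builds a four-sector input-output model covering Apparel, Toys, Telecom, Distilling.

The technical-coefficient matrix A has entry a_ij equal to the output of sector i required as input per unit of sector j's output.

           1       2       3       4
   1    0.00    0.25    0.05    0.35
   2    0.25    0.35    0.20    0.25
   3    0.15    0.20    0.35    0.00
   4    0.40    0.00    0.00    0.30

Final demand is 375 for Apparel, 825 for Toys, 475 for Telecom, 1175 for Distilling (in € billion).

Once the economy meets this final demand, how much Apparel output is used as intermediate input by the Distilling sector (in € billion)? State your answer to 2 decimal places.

z_14 = 1138.33

I − A =
  [   1.00    -0.25    -0.05    -0.35]
  [  -0.25     0.65    -0.20    -0.25]
  [  -0.15    -0.20     0.65     0.00]
  [  -0.40     0.00     0.00     0.70]
Compute the cofactors C_ij = (−1)^(i+j)·(3×3 minor ij) of I−A; the adjugate is their transpose:
adj(I−A) = Cᵀ =
  [ 0.26775   0.12075   0.05775   0.17700]
  [ 0.19975   0.35875   0.12575   0.22800]
  [ 0.12325   0.13825   0.29525   0.11100]
  [ 0.15300   0.06900   0.03300   0.32700]
det(I−A) = Σ_j (I−A)_1j·C_1j = (1.00)(0.26775) + (-0.25)(0.19975) + (-0.05)(0.12325) + (-0.35)(0.15300) = 0.1581
(I − A)⁻¹ = adj(I−A) / det(I−A) ≈
  [   1.6935     0.7638     0.3653     1.1195]
  [   1.2634     2.2691     0.7954     1.4421]
  [   0.7796     0.8744     1.8675     0.7021]
  [   0.9677     0.4364     0.2087     2.0683]
First solve x = (I − A)⁻¹ d = adj(I−A)·d / det(I−A); in particular x_4 = (0.15300·375 + 0.06900·825 + 0.03300·475 + 0.32700·1175) / 0.1581 = 514.20 / 0.1581 ≈ 3252.3719.
Intermediate flow from 1 to 4: z_14 = a_14 · x_4 = 0.35 × 514.20 / 0.1581 = 179.97 / 0.1581 ≈ 1138.33.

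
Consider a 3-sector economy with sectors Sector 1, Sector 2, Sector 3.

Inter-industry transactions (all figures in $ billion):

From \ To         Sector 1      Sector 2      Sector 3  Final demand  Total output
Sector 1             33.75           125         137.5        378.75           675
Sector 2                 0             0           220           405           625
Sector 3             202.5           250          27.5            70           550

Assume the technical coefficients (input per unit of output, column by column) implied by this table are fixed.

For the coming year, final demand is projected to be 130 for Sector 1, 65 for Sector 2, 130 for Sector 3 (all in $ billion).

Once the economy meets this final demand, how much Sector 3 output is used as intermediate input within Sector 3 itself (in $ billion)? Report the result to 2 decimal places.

z_33 = 14.67

Technical coefficients a_ij = z_ij / X_j:
  a_11 = 33.75/675 = 0.05, a_21 = 0/675 = 0.00, a_31 = 202.5/675 = 0.30
  a_12 = 125/625 = 0.20, a_22 = 0/625 = 0.00, a_32 = 250/625 = 0.40
  a_13 = 137.5/550 = 0.25, a_23 = 220/550 = 0.40, a_33 = 27.5/550 = 0.05
I − A =
  [   0.95    -0.20    -0.25]
  [   0.00     1.00    -0.40]
  [  -0.30    -0.40     0.95]
Cofactors of I−A, C_ij = (−1)^(i+j)·(minor ij) (rows/columns in the sector order above):
  C_11 = (1.00)(0.95) − (-0.40)(-0.40) = 0.7900
  C_12 = −[(0.00)(0.95) − (-0.40)(-0.30)] = 0.1200
  C_13 = (0.00)(-0.40) − (1.00)(-0.30) = 0.3000
  C_21 = −[(-0.20)(0.95) − (-0.25)(-0.40)] = 0.2900
  C_22 = (0.95)(0.95) − (-0.25)(-0.30) = 0.8275
  C_23 = −[(0.95)(-0.40) − (-0.20)(-0.30)] = 0.4400
  C_31 = (-0.20)(-0.40) − (-0.25)(1.00) = 0.3300
  C_32 = −[(0.95)(-0.40) − (-0.25)(0.00)] = 0.3800
  C_33 = (0.95)(1.00) − (-0.20)(0.00) = 0.9500
det(I−A) = Σ_j (I−A)_1j·C_1j = (0.95)(0.7900) + (-0.20)(0.1200) + (-0.25)(0.3000) = 0.6515
adj(I−A) = Cᵀ =
  [ 0.7900   0.2900   0.3300]
  [ 0.1200   0.8275   0.3800]
  [ 0.3000   0.4400   0.9500]
(I − A)⁻¹ = adj(I−A) / det(I−A) ≈
  [   1.2126     0.4451     0.5065]
  [   0.1842     1.2701     0.5833]
  [   0.4605     0.6754     1.4582]
First solve x = (I − A)⁻¹ d = adj(I−A)·d / det(I−A); in particular x_3 = (0.3000·130 + 0.4400·65 + 0.9500·130) / 0.6515 = 191.10 / 0.6515 ≈ 293.3231.
Intermediate flow from 3 to 3: z_33 = a_33 · x_3 = 0.05 × 191.10 / 0.6515 = 9.555 / 0.6515 ≈ 14.67.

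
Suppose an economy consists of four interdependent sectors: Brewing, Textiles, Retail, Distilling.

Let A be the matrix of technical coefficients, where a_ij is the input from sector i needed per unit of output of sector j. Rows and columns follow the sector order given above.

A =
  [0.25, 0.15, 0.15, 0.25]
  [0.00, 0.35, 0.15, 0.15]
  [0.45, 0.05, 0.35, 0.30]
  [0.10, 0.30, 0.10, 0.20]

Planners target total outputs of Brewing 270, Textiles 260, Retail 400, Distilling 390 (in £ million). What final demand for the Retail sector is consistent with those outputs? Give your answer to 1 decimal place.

d_3 = 8.5

I − A =
  [   0.75    -0.15    -0.15    -0.25]
  [   0.00     0.65    -0.15    -0.15]
  [  -0.45    -0.05     0.65    -0.30]
  [  -0.10    -0.30    -0.10     0.80]
d = (I − A) x:
  d_1 = (+0.75)·270 + (-0.15)·260 + (-0.15)·400 + (-0.25)·390 = 6.0
  d_2 = (+0.00)·270 + (+0.65)·260 + (-0.15)·400 + (-0.15)·390 = 50.5
  d_3 = (-0.45)·270 + (-0.05)·260 + (+0.65)·400 + (-0.30)·390 = 8.5
  d_4 = (-0.10)·270 + (-0.30)·260 + (-0.10)·400 + (+0.80)·390 = 167.0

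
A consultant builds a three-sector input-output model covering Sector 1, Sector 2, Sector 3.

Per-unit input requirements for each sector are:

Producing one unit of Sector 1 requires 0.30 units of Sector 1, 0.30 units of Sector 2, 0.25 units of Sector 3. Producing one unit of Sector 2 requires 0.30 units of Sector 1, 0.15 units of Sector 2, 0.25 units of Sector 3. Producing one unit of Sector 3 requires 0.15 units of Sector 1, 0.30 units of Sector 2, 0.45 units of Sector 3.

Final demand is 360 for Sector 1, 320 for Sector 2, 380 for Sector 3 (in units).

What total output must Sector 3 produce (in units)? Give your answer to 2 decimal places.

x_3 = 2351.76

I − A =
  [   0.70    -0.30    -0.15]
  [  -0.30     0.85    -0.30]
  [  -0.25    -0.25     0.55]
Cofactors of I−A, C_ij = (−1)^(i+j)·(minor ij) (rows/columns in the sector order above):
  C_11 = (0.85)(0.55) − (-0.30)(-0.25) = 0.3925
  C_12 = −[(-0.30)(0.55) − (-0.30)(-0.25)] = 0.2400
  C_13 = (-0.30)(-0.25) − (0.85)(-0.25) = 0.2875
  C_21 = −[(-0.30)(0.55) − (-0.15)(-0.25)] = 0.2025
  C_22 = (0.70)(0.55) − (-0.15)(-0.25) = 0.3475
  C_23 = −[(0.70)(-0.25) − (-0.30)(-0.25)] = 0.2500
  C_31 = (-0.30)(-0.30) − (-0.15)(0.85) = 0.2175
  C_32 = −[(0.70)(-0.30) − (-0.15)(-0.30)] = 0.2550
  C_33 = (0.70)(0.85) − (-0.30)(-0.30) = 0.5050
det(I−A) = Σ_j (I−A)_1j·C_1j = (0.70)(0.3925) + (-0.30)(0.2400) + (-0.15)(0.2875) = 0.159625
adj(I−A) = Cᵀ =
  [ 0.3925   0.2025   0.2175]
  [ 0.2400   0.3475   0.2550]
  [ 0.2875   0.2500   0.5050]
(I − A)⁻¹ = adj(I−A) / det(I−A) ≈
  [   2.4589     1.2686     1.3626]
  [   1.5035     2.1770     1.5975]
  [   1.8011     1.5662     3.1637]
x = (I − A)⁻¹ d = adj(I−A)·d / det(I−A), with det(I−A) = 0.159625:
  x_1 = (0.3925·360 + 0.2025·320 + 0.2175·380) / 0.159625 = 288.75 / 0.159625 ≈ 1808.93
  x_2 = (0.2400·360 + 0.3475·320 + 0.2550·380) / 0.159625 = 294.50 / 0.159625 ≈ 1844.95
  x_3 = (0.2875·360 + 0.2500·320 + 0.5050·380) / 0.159625 = 375.40 / 0.159625 ≈ 2351.76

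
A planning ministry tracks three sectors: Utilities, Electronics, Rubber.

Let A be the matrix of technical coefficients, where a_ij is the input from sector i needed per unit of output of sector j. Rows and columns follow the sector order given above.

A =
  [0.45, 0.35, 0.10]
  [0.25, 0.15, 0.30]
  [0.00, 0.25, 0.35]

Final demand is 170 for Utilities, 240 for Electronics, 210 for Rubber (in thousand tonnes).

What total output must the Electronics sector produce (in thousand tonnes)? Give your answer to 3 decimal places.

x_E = 768.546

I − A =
  [   0.55    -0.35    -0.10]
  [  -0.25     0.85    -0.30]
  [   0.00    -0.25     0.65]
Cofactors of I−A, C_ij = (−1)^(i+j)·(minor ij) (rows/columns in the sector order above):
  C_11 = (0.85)(0.65) − (-0.30)(-0.25) = 0.4775
  C_12 = −[(-0.25)(0.65) − (-0.30)(0.00)] = 0.1625
  C_13 = (-0.25)(-0.25) − (0.85)(0.00) = 0.0625
  C_21 = −[(-0.35)(0.65) − (-0.10)(-0.25)] = 0.2525
  C_22 = (0.55)(0.65) − (-0.10)(0.00) = 0.3575
  C_23 = −[(0.55)(-0.25) − (-0.35)(0.00)] = 0.1375
  C_31 = (-0.35)(-0.30) − (-0.10)(0.85) = 0.1900
  C_32 = −[(0.55)(-0.30) − (-0.10)(-0.25)] = 0.1900
  C_33 = (0.55)(0.85) − (-0.35)(-0.25) = 0.3800
det(I−A) = Σ_j (I−A)_1j·C_1j = (0.55)(0.4775) + (-0.35)(0.1625) + (-0.10)(0.0625) = 0.1995
adj(I−A) = Cᵀ =
  [ 0.4775   0.2525   0.1900]
  [ 0.1625   0.3575   0.1900]
  [ 0.0625   0.1375   0.3800]
(I − A)⁻¹ = adj(I−A) / det(I−A) ≈
  [   2.3935     1.2657     0.9524]
  [   0.8145     1.7920     0.9524]
  [   0.3133     0.6892     1.9048]
x = (I − A)⁻¹ d = adj(I−A)·d / det(I−A), with det(I−A) = 0.1995:
  x_U = (0.4775·170 + 0.2525·240 + 0.1900·210) / 0.1995 = 181.675 / 0.1995 ≈ 910.652
  x_E = (0.1625·170 + 0.3575·240 + 0.1900·210) / 0.1995 = 153.325 / 0.1995 ≈ 768.546
  x_R = (0.0625·170 + 0.1375·240 + 0.3800·210) / 0.1995 = 123.425 / 0.1995 ≈ 618.672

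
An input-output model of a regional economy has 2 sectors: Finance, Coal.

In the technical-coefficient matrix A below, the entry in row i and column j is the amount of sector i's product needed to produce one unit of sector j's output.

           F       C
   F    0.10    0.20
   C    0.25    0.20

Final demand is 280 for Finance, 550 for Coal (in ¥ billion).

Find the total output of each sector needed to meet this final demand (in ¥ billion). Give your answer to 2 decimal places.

I − A =
  [   0.90    -0.20]
  [  -0.25     0.80]
det(I−A) = (0.90)(0.80) − (-0.20)(-0.25) = 0.6700
adj(I−A) = [[0.80, 0.20], [0.25, 0.90]]
(I − A)⁻¹ = adj(I−A) / det(I−A) ≈
  [   1.1940     0.2985]
  [   0.3731     1.3433]
x = (I − A)⁻¹ d = adj(I−A)·d / det(I−A), with det(I−A) = 0.6700:
  x_F = (0.80·280 + 0.20·550) / 0.6700 = 334.00 / 0.6700 ≈ 498.51
  x_C = (0.25·280 + 0.90·550) / 0.6700 = 565.00 / 0.6700 ≈ 843.28

x_F = 498.51, x_C = 843.28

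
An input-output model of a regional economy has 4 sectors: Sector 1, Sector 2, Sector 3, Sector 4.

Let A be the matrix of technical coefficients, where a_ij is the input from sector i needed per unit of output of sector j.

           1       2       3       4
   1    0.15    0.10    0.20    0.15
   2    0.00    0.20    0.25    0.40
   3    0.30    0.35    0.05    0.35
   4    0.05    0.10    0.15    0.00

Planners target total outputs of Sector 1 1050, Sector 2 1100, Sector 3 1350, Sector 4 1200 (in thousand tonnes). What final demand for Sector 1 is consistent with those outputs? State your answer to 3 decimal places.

d_1 = 332.500

I − A =
  [   0.85    -0.10    -0.20    -0.15]
  [   0.00     0.80    -0.25    -0.40]
  [  -0.30    -0.35     0.95    -0.35]
  [  -0.05    -0.10    -0.15     1.00]
d = (I − A) x:
  d_1 = (+0.85)·1050 + (-0.10)·1100 + (-0.20)·1350 + (-0.15)·1200 = 332.500
  d_2 = (+0.00)·1050 + (+0.80)·1100 + (-0.25)·1350 + (-0.40)·1200 = 62.500
  d_3 = (-0.30)·1050 + (-0.35)·1100 + (+0.95)·1350 + (-0.35)·1200 = 162.500
  d_4 = (-0.05)·1050 + (-0.10)·1100 + (-0.15)·1350 + (+1.00)·1200 = 835.000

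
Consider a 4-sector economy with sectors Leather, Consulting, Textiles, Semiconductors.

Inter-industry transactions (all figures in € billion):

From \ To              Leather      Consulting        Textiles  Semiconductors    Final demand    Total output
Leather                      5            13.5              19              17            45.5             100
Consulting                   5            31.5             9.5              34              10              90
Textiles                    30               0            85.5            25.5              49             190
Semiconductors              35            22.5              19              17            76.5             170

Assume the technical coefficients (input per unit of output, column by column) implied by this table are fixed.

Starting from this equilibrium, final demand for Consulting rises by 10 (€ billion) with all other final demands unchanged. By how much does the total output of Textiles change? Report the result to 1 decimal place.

Technical coefficients a_ij = z_ij / X_j:
  a_LL = 5/100 = 0.05, a_CL = 5/100 = 0.05, a_TL = 30/100 = 0.30, a_SL = 35/100 = 0.35
  a_LC = 13.5/90 = 0.15, a_CC = 31.5/90 = 0.35, a_TC = 0/90 = 0.00, a_SC = 22.5/90 = 0.25
  a_LT = 19/190 = 0.10, a_CT = 9.5/190 = 0.05, a_TT = 85.5/190 = 0.45, a_ST = 19/190 = 0.10
  a_LS = 17/170 = 0.10, a_CS = 34/170 = 0.20, a_TS = 25.5/170 = 0.15, a_SS = 17/170 = 0.10
I − A =
  [   0.95    -0.15    -0.10    -0.10]
  [  -0.05     0.65    -0.05    -0.20]
  [  -0.30     0.00     0.55    -0.15]
  [  -0.35    -0.25    -0.10     0.90]
Compute the cofactors C_ij = (−1)^(i+j)·(3×3 minor ij) of I−A; the adjugate is their transpose:
adj(I−A) = Cᵀ =
  [ 0.282625   0.089500   0.071000   0.063125]
  [ 0.084625   0.401500   0.072000   0.110625]
  [ 0.196500   0.091500   0.467000   0.120000]
  [ 0.155250   0.156500   0.099500   0.313750]
det(I−A) = Σ_j (I−A)_1j·C_1j = (0.95)(0.282625) + (-0.15)(0.084625) + (-0.10)(0.196500) + (-0.10)(0.155250) = 0.220625
(I − A)⁻¹ = adj(I−A) / det(I−A) ≈
  [   1.2810     0.4057     0.3218     0.2861]
  [   0.3836     1.8198     0.3263     0.5014]
  [   0.8907     0.4147     2.1167     0.5439]
  [   0.7037     0.7093     0.4510     1.4221]
Δx = (I − A)⁻¹ Δd with Δd having +10 in the Consulting component and 0 elsewhere.
So Δx_T = L_TC · (+10), where L_TC = adj(I−A)_TC / det(I−A) = 0.091500 / 0.220625.
Δx_T = 0.091500 × (+10) / 0.220625 = 0.915 / 0.220625 ≈ 4.1.

Δx_T = 4.1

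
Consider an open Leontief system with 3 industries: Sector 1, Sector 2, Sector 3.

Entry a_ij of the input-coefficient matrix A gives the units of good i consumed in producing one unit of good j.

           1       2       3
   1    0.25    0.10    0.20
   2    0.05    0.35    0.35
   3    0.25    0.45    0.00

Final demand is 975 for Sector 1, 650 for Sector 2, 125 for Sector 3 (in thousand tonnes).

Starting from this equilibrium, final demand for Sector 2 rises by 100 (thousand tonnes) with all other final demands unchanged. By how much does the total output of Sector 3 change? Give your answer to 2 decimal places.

I − A =
  [   0.75    -0.10    -0.20]
  [  -0.05     0.65    -0.35]
  [  -0.25    -0.45     1.00]
Cofactors of I−A, C_ij = (−1)^(i+j)·(minor ij) (rows/columns in the sector order above):
  C_11 = (0.65)(1.00) − (-0.35)(-0.45) = 0.4925
  C_12 = −[(-0.05)(1.00) − (-0.35)(-0.25)] = 0.1375
  C_13 = (-0.05)(-0.45) − (0.65)(-0.25) = 0.1850
  C_21 = −[(-0.10)(1.00) − (-0.20)(-0.45)] = 0.1900
  C_22 = (0.75)(1.00) − (-0.20)(-0.25) = 0.7000
  C_23 = −[(0.75)(-0.45) − (-0.10)(-0.25)] = 0.3625
  C_31 = (-0.10)(-0.35) − (-0.20)(0.65) = 0.1650
  C_32 = −[(0.75)(-0.35) − (-0.20)(-0.05)] = 0.2725
  C_33 = (0.75)(0.65) − (-0.10)(-0.05) = 0.4825
det(I−A) = Σ_j (I−A)_1j·C_1j = (0.75)(0.4925) + (-0.10)(0.1375) + (-0.20)(0.1850) = 0.318625
adj(I−A) = Cᵀ =
  [ 0.4925   0.1900   0.1650]
  [ 0.1375   0.7000   0.2725]
  [ 0.1850   0.3625   0.4825]
(I − A)⁻¹ = adj(I−A) / det(I−A) ≈
  [   1.5457     0.5963     0.5179]
  [   0.4315     2.1969     0.8552]
  [   0.5806     1.1377     1.5143]
Δx = (I − A)⁻¹ Δd with Δd having +100 in the Sector 2 component and 0 elsewhere.
So Δx_3 = L_32 · (+100), where L_32 = adj(I−A)_32 / det(I−A) = 0.3625 / 0.318625.
Δx_3 = 0.3625 × (+100) / 0.318625 = 36.25 / 0.318625 ≈ 113.77.

Δx_3 = 113.77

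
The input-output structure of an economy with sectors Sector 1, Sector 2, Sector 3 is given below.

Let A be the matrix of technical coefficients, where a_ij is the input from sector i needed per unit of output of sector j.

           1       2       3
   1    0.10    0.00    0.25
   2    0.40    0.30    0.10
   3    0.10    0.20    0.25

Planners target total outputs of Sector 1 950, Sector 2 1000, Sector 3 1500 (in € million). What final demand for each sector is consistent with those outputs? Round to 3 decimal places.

d_1 = 480.000, d_2 = 170.000, d_3 = 830.000

I − A =
  [   0.90     0.00    -0.25]
  [  -0.40     0.70    -0.10]
  [  -0.10    -0.20     0.75]
d = (I − A) x:
  d_1 = (+0.90)·950 + (+0.00)·1000 + (-0.25)·1500 = 480.000
  d_2 = (-0.40)·950 + (+0.70)·1000 + (-0.10)·1500 = 170.000
  d_3 = (-0.10)·950 + (-0.20)·1000 + (+0.75)·1500 = 830.000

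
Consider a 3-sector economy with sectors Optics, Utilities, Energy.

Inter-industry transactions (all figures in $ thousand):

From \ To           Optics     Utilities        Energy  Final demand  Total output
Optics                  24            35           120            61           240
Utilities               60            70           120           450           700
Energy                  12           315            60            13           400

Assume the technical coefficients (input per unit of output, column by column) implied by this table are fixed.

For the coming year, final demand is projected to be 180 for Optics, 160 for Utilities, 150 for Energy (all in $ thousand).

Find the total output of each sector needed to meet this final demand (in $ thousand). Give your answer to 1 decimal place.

x_1 = 363.0, x_2 = 418.4, x_3 = 419.3

Technical coefficients a_ij = z_ij / X_j:
  a_11 = 24/240 = 0.10, a_21 = 60/240 = 0.25, a_31 = 12/240 = 0.05
  a_12 = 35/700 = 0.05, a_22 = 70/700 = 0.10, a_32 = 315/700 = 0.45
  a_13 = 120/400 = 0.30, a_23 = 120/400 = 0.30, a_33 = 60/400 = 0.15
I − A =
  [   0.90    -0.05    -0.30]
  [  -0.25     0.90    -0.30]
  [  -0.05    -0.45     0.85]
Cofactors of I−A, C_ij = (−1)^(i+j)·(minor ij) (rows/columns in the sector order above):
  C_11 = (0.90)(0.85) − (-0.30)(-0.45) = 0.6300
  C_12 = −[(-0.25)(0.85) − (-0.30)(-0.05)] = 0.2275
  C_13 = (-0.25)(-0.45) − (0.90)(-0.05) = 0.1575
  C_21 = −[(-0.05)(0.85) − (-0.30)(-0.45)] = 0.1775
  C_22 = (0.90)(0.85) − (-0.30)(-0.05) = 0.7500
  C_23 = −[(0.90)(-0.45) − (-0.05)(-0.05)] = 0.4075
  C_31 = (-0.05)(-0.30) − (-0.30)(0.90) = 0.2850
  C_32 = −[(0.90)(-0.30) − (-0.30)(-0.25)] = 0.3450
  C_33 = (0.90)(0.90) − (-0.05)(-0.25) = 0.7975
det(I−A) = Σ_j (I−A)_1j·C_1j = (0.90)(0.6300) + (-0.05)(0.2275) + (-0.30)(0.1575) = 0.508375
adj(I−A) = Cᵀ =
  [ 0.6300   0.1775   0.2850]
  [ 0.2275   0.7500   0.3450]
  [ 0.1575   0.4075   0.7975]
(I − A)⁻¹ = adj(I−A) / det(I−A) ≈
  [   1.2392     0.3492     0.5606]
  [   0.4475     1.4753     0.6786]
  [   0.3098     0.8016     1.5687]
x = (I − A)⁻¹ d = adj(I−A)·d / det(I−A), with det(I−A) = 0.508375:
  x_1 = (0.6300·180 + 0.1775·160 + 0.2850·150) / 0.508375 = 184.55 / 0.508375 ≈ 363.0
  x_2 = (0.2275·180 + 0.7500·160 + 0.3450·150) / 0.508375 = 212.70 / 0.508375 ≈ 418.4
  x_3 = (0.1575·180 + 0.4075·160 + 0.7975·150) / 0.508375 = 213.175 / 0.508375 ≈ 419.3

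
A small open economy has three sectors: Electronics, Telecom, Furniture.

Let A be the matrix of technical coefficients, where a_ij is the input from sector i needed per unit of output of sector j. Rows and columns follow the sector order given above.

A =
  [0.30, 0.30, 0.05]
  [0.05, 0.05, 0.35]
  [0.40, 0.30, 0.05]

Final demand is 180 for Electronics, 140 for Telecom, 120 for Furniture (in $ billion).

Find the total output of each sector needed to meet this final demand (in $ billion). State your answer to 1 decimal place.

x_E = 422.7, x_T = 318.8, x_F = 405.0

I − A =
  [   0.70    -0.30    -0.05]
  [  -0.05     0.95    -0.35]
  [  -0.40    -0.30     0.95]
Cofactors of I−A, C_ij = (−1)^(i+j)·(minor ij) (rows/columns in the sector order above):
  C_11 = (0.95)(0.95) − (-0.35)(-0.30) = 0.7975
  C_12 = −[(-0.05)(0.95) − (-0.35)(-0.40)] = 0.1875
  C_13 = (-0.05)(-0.30) − (0.95)(-0.40) = 0.3950
  C_21 = −[(-0.30)(0.95) − (-0.05)(-0.30)] = 0.3000
  C_22 = (0.70)(0.95) − (-0.05)(-0.40) = 0.6450
  C_23 = −[(0.70)(-0.30) − (-0.30)(-0.40)] = 0.3300
  C_31 = (-0.30)(-0.35) − (-0.05)(0.95) = 0.1525
  C_32 = −[(0.70)(-0.35) − (-0.05)(-0.05)] = 0.2475
  C_33 = (0.70)(0.95) − (-0.30)(-0.05) = 0.6500
det(I−A) = Σ_j (I−A)_1j·C_1j = (0.70)(0.7975) + (-0.30)(0.1875) + (-0.05)(0.3950) = 0.48225
adj(I−A) = Cᵀ =
  [ 0.7975   0.3000   0.1525]
  [ 0.1875   0.6450   0.2475]
  [ 0.3950   0.3300   0.6500]
(I − A)⁻¹ = adj(I−A) / det(I−A) ≈
  [   1.6537     0.6221     0.3162]
  [   0.3888     1.3375     0.5132]
  [   0.8191     0.6843     1.3478]
x = (I − A)⁻¹ d = adj(I−A)·d / det(I−A), with det(I−A) = 0.48225:
  x_E = (0.7975·180 + 0.3000·140 + 0.1525·120) / 0.48225 = 203.85 / 0.48225 ≈ 422.7
  x_T = (0.1875·180 + 0.6450·140 + 0.2475·120) / 0.48225 = 153.75 / 0.48225 ≈ 318.8
  x_F = (0.3950·180 + 0.3300·140 + 0.6500·120) / 0.48225 = 195.30 / 0.48225 ≈ 405.0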